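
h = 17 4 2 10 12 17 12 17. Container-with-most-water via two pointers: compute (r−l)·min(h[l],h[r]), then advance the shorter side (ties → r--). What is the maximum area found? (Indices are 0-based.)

l=0 r=7: min(17,17)*7=119 best=119 *, r--
l=0 r=6: min(17,12)*6=72 best=119, r--
l=0 r=5: min(17,17)*5=85 best=119, r--
l=0 r=4: min(17,12)*4=48 best=119, r--
l=0 r=3: min(17,10)*3=30 best=119, r--
l=0 r=2: min(17,2)*2=4 best=119, r--
l=0 r=1: min(17,4)*1=4 best=119, r--

max area = 119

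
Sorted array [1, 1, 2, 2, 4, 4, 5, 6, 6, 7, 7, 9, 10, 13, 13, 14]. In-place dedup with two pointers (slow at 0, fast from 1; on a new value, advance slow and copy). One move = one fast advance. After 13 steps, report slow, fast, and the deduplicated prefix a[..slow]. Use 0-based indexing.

(s=0,f=1) a[fast]=1=a[slow] dup → fast++
(s=0,f=2) a[fast]=2≠a[slow]=1 write a[1]=2 → slow++,fast++
(s=1,f=3) a[fast]=2=a[slow] dup → fast++
(s=1,f=4) a[fast]=4≠a[slow]=2 write a[2]=4 → slow++,fast++
(s=2,f=5) a[fast]=4=a[slow] dup → fast++
(s=2,f=6) a[fast]=5≠a[slow]=4 write a[3]=5 → slow++,fast++
(s=3,f=7) a[fast]=6≠a[slow]=5 write a[4]=6 → slow++,fast++
(s=4,f=8) a[fast]=6=a[slow] dup → fast++
(s=4,f=9) a[fast]=7≠a[slow]=6 write a[5]=7 → slow++,fast++
(s=5,f=10) a[fast]=7=a[slow] dup → fast++
(s=5,f=11) a[fast]=9≠a[slow]=7 write a[6]=9 → slow++,fast++
(s=6,f=12) a[fast]=10≠a[slow]=9 write a[7]=10 → slow++,fast++
(s=7,f=13) a[fast]=13≠a[slow]=10 write a[8]=13 → slow++,fast++

slow=8, fast=14, prefix=[1, 2, 4, 5, 6, 7, 9, 10, 13]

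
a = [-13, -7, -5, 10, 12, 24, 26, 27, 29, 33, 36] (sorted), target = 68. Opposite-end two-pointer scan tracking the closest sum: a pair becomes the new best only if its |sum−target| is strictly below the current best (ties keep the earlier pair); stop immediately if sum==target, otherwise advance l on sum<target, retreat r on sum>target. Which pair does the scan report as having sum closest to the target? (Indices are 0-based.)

pair (33, 36) with sum 69 (|Δ|=1)

[0,10] -13+36=23 d=45 * → l++
[1,10] -7+36=29 d=39 * → l++
[2,10] -5+36=31 d=37 * → l++
[3,10] 10+36=46 d=22 * → l++
[4,10] 12+36=48 d=20 * → l++
[5,10] 24+36=60 d=8 * → l++
[6,10] 26+36=62 d=6 * → l++
[7,10] 27+36=63 d=5 * → l++
[8,10] 29+36=65 d=3 * → l++
[9,10] 33+36=69 d=1 * → r--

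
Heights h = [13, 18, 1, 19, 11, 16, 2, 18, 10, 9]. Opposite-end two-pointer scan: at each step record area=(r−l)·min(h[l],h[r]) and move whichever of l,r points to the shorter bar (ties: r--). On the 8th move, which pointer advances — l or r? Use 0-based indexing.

l

[0,9] min(13,9)*9=81 best=81 * → r--
[0,8] min(13,10)*8=80 best=81 → r--
[0,7] min(13,18)*7=91 best=91 * → l++
[1,7] min(18,18)*6=108 best=108 * → r--
[1,6] min(18,2)*5=10 best=108 → r--
[1,5] min(18,16)*4=64 best=108 → r--
[1,4] min(18,11)*3=33 best=108 → r--
[1,3] min(18,19)*2=36 best=108 → l++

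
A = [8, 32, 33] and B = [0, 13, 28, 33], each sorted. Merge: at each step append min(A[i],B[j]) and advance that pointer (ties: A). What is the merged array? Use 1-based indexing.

[i=1,j=1] A[i]=8>B[j]=0 take 0 → j++
[i=1,j=2] A[i]=8<=B[j]=13 take 8 → i++
[i=2,j=2] A[i]=32>B[j]=13 take 13 → j++
[i=2,j=3] A[i]=32>B[j]=28 take 28 → j++
[i=2,j=4] A[i]=32<=B[j]=33 take 32 → i++
[i=3,j=4] A[i]=33<=B[j]=33 take 33 → i++
[i=4,j=4] A done, take B[j]=33 → j++

[0, 8, 13, 28, 32, 33, 33]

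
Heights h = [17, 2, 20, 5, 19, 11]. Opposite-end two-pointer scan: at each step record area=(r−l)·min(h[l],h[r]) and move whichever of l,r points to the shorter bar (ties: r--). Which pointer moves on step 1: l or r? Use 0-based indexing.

[0,5] min(17,11)*5=55 best=55 * → r--

r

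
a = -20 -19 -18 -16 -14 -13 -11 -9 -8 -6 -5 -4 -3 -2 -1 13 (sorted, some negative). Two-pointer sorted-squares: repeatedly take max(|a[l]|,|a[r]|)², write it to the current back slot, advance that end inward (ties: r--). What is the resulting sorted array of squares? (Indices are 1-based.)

l=1 r=16: |-20|>|13| out[16]=400, l++
l=2 r=16: |-19|>|13| out[15]=361, l++
l=3 r=16: |-18|>|13| out[14]=324, l++
l=4 r=16: |-16|>|13| out[13]=256, l++
l=5 r=16: |-14|>|13| out[12]=196, l++
l=6 r=16: |-13|<=|13| out[11]=169, r--
l=6 r=15: |-13|>|-1| out[10]=169, l++
l=7 r=15: |-11|>|-1| out[9]=121, l++
l=8 r=15: |-9|>|-1| out[8]=81, l++
l=9 r=15: |-8|>|-1| out[7]=64, l++
l=10 r=15: |-6|>|-1| out[6]=36, l++
l=11 r=15: |-5|>|-1| out[5]=25, l++
l=12 r=15: |-4|>|-1| out[4]=16, l++
l=13 r=15: |-3|>|-1| out[3]=9, l++
l=14 r=15: |-2|>|-1| out[2]=4, l++
l=15 r=15: |-1|<=|-1| out[1]=1, r--

[1, 4, 9, 16, 25, 36, 64, 81, 121, 169, 169, 196, 256, 324, 361, 400]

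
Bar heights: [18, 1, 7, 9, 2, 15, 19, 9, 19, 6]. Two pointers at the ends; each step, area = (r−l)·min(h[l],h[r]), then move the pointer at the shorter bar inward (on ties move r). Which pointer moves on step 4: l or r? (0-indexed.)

[0,9] min(18,6)*9=54 best=54 * → r--
[0,8] min(18,19)*8=144 best=144 * → l++
[1,8] min(1,19)*7=7 best=144 → l++
[2,8] min(7,19)*6=42 best=144 → l++

l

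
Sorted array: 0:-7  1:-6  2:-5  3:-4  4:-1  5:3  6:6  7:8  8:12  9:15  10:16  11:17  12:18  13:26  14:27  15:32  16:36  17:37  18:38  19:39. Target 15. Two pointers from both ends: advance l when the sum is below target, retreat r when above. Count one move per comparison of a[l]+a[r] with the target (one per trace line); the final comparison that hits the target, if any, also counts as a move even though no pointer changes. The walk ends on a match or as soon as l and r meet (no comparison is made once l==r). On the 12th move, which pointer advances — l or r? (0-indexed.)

[0,19] -7+39=32 >15 → r--
[0,18] -7+38=31 >15 → r--
[0,17] -7+37=30 >15 → r--
[0,16] -7+36=29 >15 → r--
[0,15] -7+32=25 >15 → r--
[0,14] -7+27=20 >15 → r--
[0,13] -7+26=19 >15 → r--
[0,12] -7+18=11 <15 → l++
[1,12] -6+18=12 <15 → l++
[2,12] -5+18=13 <15 → l++
[3,12] -4+18=14 <15 → l++
[4,12] -1+18=17 >15 → r--

r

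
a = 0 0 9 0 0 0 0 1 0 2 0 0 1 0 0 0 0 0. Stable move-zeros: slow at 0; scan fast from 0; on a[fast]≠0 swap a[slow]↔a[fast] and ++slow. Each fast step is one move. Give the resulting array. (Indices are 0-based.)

slow=0 fast=0: a[fast]=0, fast++
slow=0 fast=1: a[fast]=0, fast++
slow=0 fast=2: a[fast]=9≠0 swap→a[0]=9, slow++,fast++
slow=1 fast=3: a[fast]=0, fast++
slow=1 fast=4: a[fast]=0, fast++
slow=1 fast=5: a[fast]=0, fast++
slow=1 fast=6: a[fast]=0, fast++
slow=1 fast=7: a[fast]=1≠0 swap→a[1]=1, slow++,fast++
slow=2 fast=8: a[fast]=0, fast++
slow=2 fast=9: a[fast]=2≠0 swap→a[2]=2, slow++,fast++
slow=3 fast=10: a[fast]=0, fast++
slow=3 fast=11: a[fast]=0, fast++
slow=3 fast=12: a[fast]=1≠0 swap→a[3]=1, slow++,fast++
slow=4 fast=13: a[fast]=0, fast++
slow=4 fast=14: a[fast]=0, fast++
slow=4 fast=15: a[fast]=0, fast++
slow=4 fast=16: a[fast]=0, fast++
slow=4 fast=17: a[fast]=0, fast++

[9, 1, 2, 1, 0, 0, 0, 0, 0, 0, 0, 0, 0, 0, 0, 0, 0, 0]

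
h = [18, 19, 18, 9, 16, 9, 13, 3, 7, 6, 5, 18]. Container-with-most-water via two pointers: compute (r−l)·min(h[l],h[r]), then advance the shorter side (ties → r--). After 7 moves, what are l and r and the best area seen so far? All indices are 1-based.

[1,12] min(18,18)*11=198 best=198 * → r--
[1,11] min(18,5)*10=50 best=198 → r--
[1,10] min(18,6)*9=54 best=198 → r--
[1,9] min(18,7)*8=56 best=198 → r--
[1,8] min(18,3)*7=21 best=198 → r--
[1,7] min(18,13)*6=78 best=198 → r--
[1,6] min(18,9)*5=45 best=198 → r--

l=1, r=5, best area=198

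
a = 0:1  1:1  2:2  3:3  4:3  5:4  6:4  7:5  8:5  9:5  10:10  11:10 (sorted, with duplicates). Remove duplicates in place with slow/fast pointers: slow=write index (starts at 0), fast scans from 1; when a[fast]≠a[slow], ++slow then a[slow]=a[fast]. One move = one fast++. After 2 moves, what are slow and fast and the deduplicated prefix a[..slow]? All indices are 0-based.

slow=1, fast=3, prefix=[1, 2]

(s=0,f=1) a[fast]=1=a[slow] dup → fast++
(s=0,f=2) a[fast]=2≠a[slow]=1 write a[1]=2 → slow++,fast++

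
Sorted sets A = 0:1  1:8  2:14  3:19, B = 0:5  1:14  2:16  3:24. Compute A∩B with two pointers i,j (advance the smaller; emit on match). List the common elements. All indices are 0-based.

intersection = [14]

i=0 j=0: 1<5, i++
i=1 j=0: 8>5, j++
i=1 j=1: 8<14, i++
i=2 j=1: 14==14 emit, i++,j++
i=3 j=2: 19>16, j++
i=3 j=3: 19<24, i++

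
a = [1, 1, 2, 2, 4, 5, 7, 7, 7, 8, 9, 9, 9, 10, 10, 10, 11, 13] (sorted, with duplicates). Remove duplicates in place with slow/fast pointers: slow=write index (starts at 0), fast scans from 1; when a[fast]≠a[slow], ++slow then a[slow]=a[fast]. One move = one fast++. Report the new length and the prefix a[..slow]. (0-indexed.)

(s=0,f=1) a[fast]=1=a[slow] dup → fast++
(s=0,f=2) a[fast]=2≠a[slow]=1 write a[1]=2 → slow++,fast++
(s=1,f=3) a[fast]=2=a[slow] dup → fast++
(s=1,f=4) a[fast]=4≠a[slow]=2 write a[2]=4 → slow++,fast++
(s=2,f=5) a[fast]=5≠a[slow]=4 write a[3]=5 → slow++,fast++
(s=3,f=6) a[fast]=7≠a[slow]=5 write a[4]=7 → slow++,fast++
(s=4,f=7) a[fast]=7=a[slow] dup → fast++
(s=4,f=8) a[fast]=7=a[slow] dup → fast++
(s=4,f=9) a[fast]=8≠a[slow]=7 write a[5]=8 → slow++,fast++
(s=5,f=10) a[fast]=9≠a[slow]=8 write a[6]=9 → slow++,fast++
(s=6,f=11) a[fast]=9=a[slow] dup → fast++
(s=6,f=12) a[fast]=9=a[slow] dup → fast++
(s=6,f=13) a[fast]=10≠a[slow]=9 write a[7]=10 → slow++,fast++
(s=7,f=14) a[fast]=10=a[slow] dup → fast++
(s=7,f=15) a[fast]=10=a[slow] dup → fast++
(s=7,f=16) a[fast]=11≠a[slow]=10 write a[8]=11 → slow++,fast++
(s=8,f=17) a[fast]=13≠a[slow]=11 write a[9]=13 → slow++,fast++

length 10; prefix = [1, 2, 4, 5, 7, 8, 9, 10, 11, 13]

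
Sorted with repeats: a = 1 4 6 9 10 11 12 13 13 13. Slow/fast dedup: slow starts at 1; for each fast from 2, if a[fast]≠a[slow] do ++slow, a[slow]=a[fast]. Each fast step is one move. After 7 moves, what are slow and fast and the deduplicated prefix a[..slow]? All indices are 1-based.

(s=1,f=2) a[fast]=4≠a[slow]=1 write a[2]=4 → slow++,fast++
(s=2,f=3) a[fast]=6≠a[slow]=4 write a[3]=6 → slow++,fast++
(s=3,f=4) a[fast]=9≠a[slow]=6 write a[4]=9 → slow++,fast++
(s=4,f=5) a[fast]=10≠a[slow]=9 write a[5]=10 → slow++,fast++
(s=5,f=6) a[fast]=11≠a[slow]=10 write a[6]=11 → slow++,fast++
(s=6,f=7) a[fast]=12≠a[slow]=11 write a[7]=12 → slow++,fast++
(s=7,f=8) a[fast]=13≠a[slow]=12 write a[8]=13 → slow++,fast++

slow=8, fast=9, prefix=[1, 4, 6, 9, 10, 11, 12, 13]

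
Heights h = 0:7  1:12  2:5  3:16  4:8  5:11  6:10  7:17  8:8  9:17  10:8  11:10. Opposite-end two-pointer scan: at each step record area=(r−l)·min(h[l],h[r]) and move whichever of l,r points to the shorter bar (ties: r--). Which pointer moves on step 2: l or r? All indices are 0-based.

r

[0,11] min(7,10)*11=77 best=77 * → l++
[1,11] min(12,10)*10=100 best=100 * → r--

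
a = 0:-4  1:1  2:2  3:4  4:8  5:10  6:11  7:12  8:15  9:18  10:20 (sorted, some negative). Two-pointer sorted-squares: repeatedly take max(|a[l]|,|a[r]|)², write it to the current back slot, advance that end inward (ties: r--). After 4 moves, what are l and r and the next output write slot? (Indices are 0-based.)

l=0 r=10: |-4|<=|20| out[10]=400, r--
l=0 r=9: |-4|<=|18| out[9]=324, r--
l=0 r=8: |-4|<=|15| out[8]=225, r--
l=0 r=7: |-4|<=|12| out[7]=144, r--

l=0, r=6, next write slot=6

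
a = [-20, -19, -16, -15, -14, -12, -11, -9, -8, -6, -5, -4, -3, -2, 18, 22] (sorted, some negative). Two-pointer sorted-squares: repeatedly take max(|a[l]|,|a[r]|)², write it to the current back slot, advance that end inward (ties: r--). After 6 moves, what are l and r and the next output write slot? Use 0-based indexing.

l=4, r=13, next write slot=9

l=0 r=15: |-20|<=|22| out[15]=484, r--
l=0 r=14: |-20|>|18| out[14]=400, l++
l=1 r=14: |-19|>|18| out[13]=361, l++
l=2 r=14: |-16|<=|18| out[12]=324, r--
l=2 r=13: |-16|>|-2| out[11]=256, l++
l=3 r=13: |-15|>|-2| out[10]=225, l++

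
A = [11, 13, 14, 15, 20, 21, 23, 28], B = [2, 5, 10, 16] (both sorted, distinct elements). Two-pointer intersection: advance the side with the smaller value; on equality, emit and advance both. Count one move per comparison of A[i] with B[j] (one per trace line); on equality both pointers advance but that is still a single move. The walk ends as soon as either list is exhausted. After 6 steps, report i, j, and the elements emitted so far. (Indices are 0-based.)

i=3, j=3, emitted=[]

i=0 j=0: 11>2, j++
i=0 j=1: 11>5, j++
i=0 j=2: 11>10, j++
i=0 j=3: 11<16, i++
i=1 j=3: 13<16, i++
i=2 j=3: 14<16, i++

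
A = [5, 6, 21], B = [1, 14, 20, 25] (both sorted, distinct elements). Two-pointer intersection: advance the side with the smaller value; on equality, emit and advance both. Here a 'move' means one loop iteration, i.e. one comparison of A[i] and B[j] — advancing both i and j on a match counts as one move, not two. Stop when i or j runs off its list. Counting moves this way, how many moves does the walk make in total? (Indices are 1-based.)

6 moves

[i=1,j=1] 5>1 → j++
[i=1,j=2] 5<14 → i++
[i=2,j=2] 6<14 → i++
[i=3,j=2] 21>14 → j++
[i=3,j=3] 21>20 → j++
[i=3,j=4] 21<25 → i++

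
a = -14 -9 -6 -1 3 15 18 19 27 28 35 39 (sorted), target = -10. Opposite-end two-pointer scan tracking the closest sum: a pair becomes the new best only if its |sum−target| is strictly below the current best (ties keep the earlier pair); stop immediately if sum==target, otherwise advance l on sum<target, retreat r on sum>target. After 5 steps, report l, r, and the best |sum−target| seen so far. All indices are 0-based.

l=0, r=6, best |Δ|=15

l=0 r=11: -14+39=25 d=35 *, r--
l=0 r=10: -14+35=21 d=31 *, r--
l=0 r=9: -14+28=14 d=24 *, r--
l=0 r=8: -14+27=13 d=23 *, r--
l=0 r=7: -14+19=5 d=15 *, r--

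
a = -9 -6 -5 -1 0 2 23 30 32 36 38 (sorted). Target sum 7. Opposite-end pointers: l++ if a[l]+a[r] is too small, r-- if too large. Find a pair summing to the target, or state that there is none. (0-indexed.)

[0,10] -9+38=29 >7 → r--
[0,9] -9+36=27 >7 → r--
[0,8] -9+32=23 >7 → r--
[0,7] -9+30=21 >7 → r--
[0,6] -9+23=14 >7 → r--
[0,5] -9+2=-7 <7 → l++
[1,5] -6+2=-4 <7 → l++
[2,5] -5+2=-3 <7 → l++
[3,5] -1+2=1 <7 → l++
[4,5] 0+2=2 <7 → l++

no pair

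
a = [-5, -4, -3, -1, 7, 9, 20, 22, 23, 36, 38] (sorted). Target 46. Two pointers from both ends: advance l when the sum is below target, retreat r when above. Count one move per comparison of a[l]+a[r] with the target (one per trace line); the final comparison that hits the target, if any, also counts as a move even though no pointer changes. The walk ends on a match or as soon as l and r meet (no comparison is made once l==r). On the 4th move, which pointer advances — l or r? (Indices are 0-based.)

l

[0,10] -5+38=33 <46 → l++
[1,10] -4+38=34 <46 → l++
[2,10] -3+38=35 <46 → l++
[3,10] -1+38=37 <46 → l++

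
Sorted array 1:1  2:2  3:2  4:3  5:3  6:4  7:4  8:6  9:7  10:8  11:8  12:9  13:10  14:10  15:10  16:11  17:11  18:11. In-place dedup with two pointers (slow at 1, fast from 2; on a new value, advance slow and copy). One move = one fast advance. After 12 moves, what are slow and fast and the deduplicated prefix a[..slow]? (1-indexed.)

slow=9, fast=14, prefix=[1, 2, 3, 4, 6, 7, 8, 9, 10]

slow=1 fast=2: a[fast]=2≠a[slow]=1 write a[2]=2, slow++,fast++
slow=2 fast=3: a[fast]=2=a[slow] dup, fast++
slow=2 fast=4: a[fast]=3≠a[slow]=2 write a[3]=3, slow++,fast++
slow=3 fast=5: a[fast]=3=a[slow] dup, fast++
slow=3 fast=6: a[fast]=4≠a[slow]=3 write a[4]=4, slow++,fast++
slow=4 fast=7: a[fast]=4=a[slow] dup, fast++
slow=4 fast=8: a[fast]=6≠a[slow]=4 write a[5]=6, slow++,fast++
slow=5 fast=9: a[fast]=7≠a[slow]=6 write a[6]=7, slow++,fast++
slow=6 fast=10: a[fast]=8≠a[slow]=7 write a[7]=8, slow++,fast++
slow=7 fast=11: a[fast]=8=a[slow] dup, fast++
slow=7 fast=12: a[fast]=9≠a[slow]=8 write a[8]=9, slow++,fast++
slow=8 fast=13: a[fast]=10≠a[slow]=9 write a[9]=10, slow++,fast++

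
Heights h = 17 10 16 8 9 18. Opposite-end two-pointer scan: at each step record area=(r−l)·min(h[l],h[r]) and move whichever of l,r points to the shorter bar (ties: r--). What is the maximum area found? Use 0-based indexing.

max area = 85

l=0 r=5: min(17,18)*5=85 best=85 *, l++
l=1 r=5: min(10,18)*4=40 best=85, l++
l=2 r=5: min(16,18)*3=48 best=85, l++
l=3 r=5: min(8,18)*2=16 best=85, l++
l=4 r=5: min(9,18)*1=9 best=85, l++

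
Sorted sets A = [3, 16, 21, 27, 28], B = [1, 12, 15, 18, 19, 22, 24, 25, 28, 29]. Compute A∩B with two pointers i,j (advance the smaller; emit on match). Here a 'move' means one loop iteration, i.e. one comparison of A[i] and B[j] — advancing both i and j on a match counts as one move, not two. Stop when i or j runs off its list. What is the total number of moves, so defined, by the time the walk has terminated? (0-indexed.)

13 moves

[i=0,j=0] 3>1 → j++
[i=0,j=1] 3<12 → i++
[i=1,j=1] 16>12 → j++
[i=1,j=2] 16>15 → j++
[i=1,j=3] 16<18 → i++
[i=2,j=3] 21>18 → j++
[i=2,j=4] 21>19 → j++
[i=2,j=5] 21<22 → i++
[i=3,j=5] 27>22 → j++
[i=3,j=6] 27>24 → j++
[i=3,j=7] 27>25 → j++
[i=3,j=8] 27<28 → i++
[i=4,j=8] 28==28 emit → i++,j++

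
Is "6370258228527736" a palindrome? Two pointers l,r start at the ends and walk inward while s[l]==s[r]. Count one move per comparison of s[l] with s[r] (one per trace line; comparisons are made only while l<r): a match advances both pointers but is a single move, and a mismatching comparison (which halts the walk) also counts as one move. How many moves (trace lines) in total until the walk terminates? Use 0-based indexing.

4 moves

[0,15] '6'=='6' → l++,r--
[1,14] '3'=='3' → l++,r--
[2,13] '7'=='7' → l++,r--
[3,12] '0'!='7' → stop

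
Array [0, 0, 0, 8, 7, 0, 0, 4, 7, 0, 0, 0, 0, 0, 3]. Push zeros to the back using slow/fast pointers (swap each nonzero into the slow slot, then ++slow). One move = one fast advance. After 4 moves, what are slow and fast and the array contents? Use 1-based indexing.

slow=2, fast=5, a=[8, 0, 0, 0, 7, 0, 0, 4, 7, 0, 0, 0, 0, 0, 3]

(s=1,f=1) a[fast]=0 → fast++
(s=1,f=2) a[fast]=0 → fast++
(s=1,f=3) a[fast]=0 → fast++
(s=1,f=4) a[fast]=8≠0 swap→a[1]=8 → slow++,fast++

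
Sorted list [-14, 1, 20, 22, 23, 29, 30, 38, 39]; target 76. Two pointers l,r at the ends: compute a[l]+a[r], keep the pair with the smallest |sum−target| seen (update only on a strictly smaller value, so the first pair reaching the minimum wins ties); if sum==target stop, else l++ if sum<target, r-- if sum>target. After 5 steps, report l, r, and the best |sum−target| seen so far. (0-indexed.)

[0,8] -14+39=25 d=51 * → l++
[1,8] 1+39=40 d=36 * → l++
[2,8] 20+39=59 d=17 * → l++
[3,8] 22+39=61 d=15 * → l++
[4,8] 23+39=62 d=14 * → l++

l=5, r=8, best |Δ|=14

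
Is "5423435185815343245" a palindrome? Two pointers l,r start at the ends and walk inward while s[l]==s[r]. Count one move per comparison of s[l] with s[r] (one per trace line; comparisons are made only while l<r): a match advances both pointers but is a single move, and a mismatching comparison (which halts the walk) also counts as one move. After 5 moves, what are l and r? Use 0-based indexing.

l=0 r=18: '5'=='5', l++,r--
l=1 r=17: '4'=='4', l++,r--
l=2 r=16: '2'=='2', l++,r--
l=3 r=15: '3'=='3', l++,r--
l=4 r=14: '4'=='4', l++,r--

l=5, r=13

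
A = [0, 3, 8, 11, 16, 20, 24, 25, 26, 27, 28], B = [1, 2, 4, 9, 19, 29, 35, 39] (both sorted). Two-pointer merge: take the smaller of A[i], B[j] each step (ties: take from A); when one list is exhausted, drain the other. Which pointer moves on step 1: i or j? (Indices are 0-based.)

i=0 j=0: A[i]=0<=B[j]=1 take 0, i++

i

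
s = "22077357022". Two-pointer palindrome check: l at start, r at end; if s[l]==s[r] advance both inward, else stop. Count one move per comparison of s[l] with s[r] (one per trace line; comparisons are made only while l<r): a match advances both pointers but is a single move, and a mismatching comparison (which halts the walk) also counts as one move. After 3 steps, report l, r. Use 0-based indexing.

l=3, r=7

[0,10] '2'=='2' → l++,r--
[1,9] '2'=='2' → l++,r--
[2,8] '0'=='0' → l++,r--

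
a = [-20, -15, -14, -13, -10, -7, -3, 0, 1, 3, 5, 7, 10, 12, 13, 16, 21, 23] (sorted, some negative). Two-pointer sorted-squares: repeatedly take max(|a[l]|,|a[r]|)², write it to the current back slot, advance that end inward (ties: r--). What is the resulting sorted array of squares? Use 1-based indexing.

[0, 1, 9, 9, 25, 49, 49, 100, 100, 144, 169, 169, 196, 225, 256, 400, 441, 529]

[1,18] |-20|<=|23| out[18]=529 → r--
[1,17] |-20|<=|21| out[17]=441 → r--
[1,16] |-20|>|16| out[16]=400 → l++
[2,16] |-15|<=|16| out[15]=256 → r--
[2,15] |-15|>|13| out[14]=225 → l++
[3,15] |-14|>|13| out[13]=196 → l++
[4,15] |-13|<=|13| out[12]=169 → r--
[4,14] |-13|>|12| out[11]=169 → l++
[5,14] |-10|<=|12| out[10]=144 → r--
[5,13] |-10|<=|10| out[9]=100 → r--
[5,12] |-10|>|7| out[8]=100 → l++
[6,12] |-7|<=|7| out[7]=49 → r--
[6,11] |-7|>|5| out[6]=49 → l++
[7,11] |-3|<=|5| out[5]=25 → r--
[7,10] |-3|<=|3| out[4]=9 → r--
[7,9] |-3|>|1| out[3]=9 → l++
[8,9] |0|<=|1| out[2]=1 → r--
[8,8] |0|<=|0| out[1]=0 → r--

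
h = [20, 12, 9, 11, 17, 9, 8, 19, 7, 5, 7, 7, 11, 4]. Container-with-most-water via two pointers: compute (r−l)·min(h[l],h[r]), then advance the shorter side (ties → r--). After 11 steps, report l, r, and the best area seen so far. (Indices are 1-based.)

l=1, r=3, best area=133

[1,14] min(20,4)*13=52 best=52 * → r--
[1,13] min(20,11)*12=132 best=132 * → r--
[1,12] min(20,7)*11=77 best=132 → r--
[1,11] min(20,7)*10=70 best=132 → r--
[1,10] min(20,5)*9=45 best=132 → r--
[1,9] min(20,7)*8=56 best=132 → r--
[1,8] min(20,19)*7=133 best=133 * → r--
[1,7] min(20,8)*6=48 best=133 → r--
[1,6] min(20,9)*5=45 best=133 → r--
[1,5] min(20,17)*4=68 best=133 → r--
[1,4] min(20,11)*3=33 best=133 → r--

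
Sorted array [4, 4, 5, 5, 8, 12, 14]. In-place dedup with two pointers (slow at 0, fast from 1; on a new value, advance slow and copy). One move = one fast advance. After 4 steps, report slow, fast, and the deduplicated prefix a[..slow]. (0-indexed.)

(s=0,f=1) a[fast]=4=a[slow] dup → fast++
(s=0,f=2) a[fast]=5≠a[slow]=4 write a[1]=5 → slow++,fast++
(s=1,f=3) a[fast]=5=a[slow] dup → fast++
(s=1,f=4) a[fast]=8≠a[slow]=5 write a[2]=8 → slow++,fast++

slow=2, fast=5, prefix=[4, 5, 8]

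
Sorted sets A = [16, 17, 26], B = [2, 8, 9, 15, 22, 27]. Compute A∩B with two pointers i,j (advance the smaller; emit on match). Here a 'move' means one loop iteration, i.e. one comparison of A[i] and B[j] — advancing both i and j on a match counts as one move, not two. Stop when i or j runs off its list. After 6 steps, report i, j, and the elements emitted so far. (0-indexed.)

[i=0,j=0] 16>2 → j++
[i=0,j=1] 16>8 → j++
[i=0,j=2] 16>9 → j++
[i=0,j=3] 16>15 → j++
[i=0,j=4] 16<22 → i++
[i=1,j=4] 17<22 → i++

i=2, j=4, emitted=[]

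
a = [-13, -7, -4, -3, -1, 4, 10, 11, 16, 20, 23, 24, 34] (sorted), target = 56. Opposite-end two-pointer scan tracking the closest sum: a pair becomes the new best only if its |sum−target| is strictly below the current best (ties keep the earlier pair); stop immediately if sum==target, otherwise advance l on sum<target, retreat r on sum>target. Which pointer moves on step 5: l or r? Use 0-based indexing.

l=0 r=12: -13+34=21 d=35 *, l++
l=1 r=12: -7+34=27 d=29 *, l++
l=2 r=12: -4+34=30 d=26 *, l++
l=3 r=12: -3+34=31 d=25 *, l++
l=4 r=12: -1+34=33 d=23 *, l++

l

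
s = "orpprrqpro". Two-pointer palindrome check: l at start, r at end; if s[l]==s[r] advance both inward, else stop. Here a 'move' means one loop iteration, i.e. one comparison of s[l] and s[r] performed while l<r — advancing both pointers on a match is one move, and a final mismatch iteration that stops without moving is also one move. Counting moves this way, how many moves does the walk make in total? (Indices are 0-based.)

[0,9] 'o'=='o' → l++,r--
[1,8] 'r'=='r' → l++,r--
[2,7] 'p'=='p' → l++,r--
[3,6] 'p'!='q' → stop

4 moves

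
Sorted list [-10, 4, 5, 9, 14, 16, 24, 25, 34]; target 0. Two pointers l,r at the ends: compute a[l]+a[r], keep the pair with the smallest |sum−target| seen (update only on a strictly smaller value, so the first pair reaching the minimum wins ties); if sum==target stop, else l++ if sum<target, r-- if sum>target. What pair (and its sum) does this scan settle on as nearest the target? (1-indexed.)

[1,9] -10+34=24 d=24 * → r--
[1,8] -10+25=15 d=15 * → r--
[1,7] -10+24=14 d=14 * → r--
[1,6] -10+16=6 d=6 * → r--
[1,5] -10+14=4 d=4 * → r--
[1,4] -10+9=-1 d=1 * → l++
[2,4] 4+9=13 d=13 → r--
[2,3] 4+5=9 d=9 → r--

pair (-10, 9) with sum -1 (|Δ|=1)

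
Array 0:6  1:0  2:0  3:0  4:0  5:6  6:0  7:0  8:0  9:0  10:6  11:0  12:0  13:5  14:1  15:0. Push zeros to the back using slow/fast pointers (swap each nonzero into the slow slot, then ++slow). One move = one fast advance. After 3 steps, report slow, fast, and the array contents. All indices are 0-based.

slow=1, fast=3, a=[6, 0, 0, 0, 0, 6, 0, 0, 0, 0, 6, 0, 0, 5, 1, 0]

slow=0 fast=0: a[fast]=6≠0 swap→a[0]=6, slow++,fast++
slow=1 fast=1: a[fast]=0, fast++
slow=1 fast=2: a[fast]=0, fast++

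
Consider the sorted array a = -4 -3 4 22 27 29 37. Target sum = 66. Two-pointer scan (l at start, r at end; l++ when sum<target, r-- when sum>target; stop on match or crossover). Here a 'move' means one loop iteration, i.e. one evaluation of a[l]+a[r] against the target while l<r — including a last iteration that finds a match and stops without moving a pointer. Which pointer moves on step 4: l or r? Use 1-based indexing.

l=1 r=7: -4+37=33 <66, l++
l=2 r=7: -3+37=34 <66, l++
l=3 r=7: 4+37=41 <66, l++
l=4 r=7: 22+37=59 <66, l++

l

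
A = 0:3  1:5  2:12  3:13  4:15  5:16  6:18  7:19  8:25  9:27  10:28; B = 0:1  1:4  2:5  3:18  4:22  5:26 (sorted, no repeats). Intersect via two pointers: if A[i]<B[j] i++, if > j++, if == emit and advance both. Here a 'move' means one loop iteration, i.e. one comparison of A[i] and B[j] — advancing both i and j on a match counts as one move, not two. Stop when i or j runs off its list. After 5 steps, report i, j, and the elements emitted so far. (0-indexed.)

[i=0,j=0] 3>1 → j++
[i=0,j=1] 3<4 → i++
[i=1,j=1] 5>4 → j++
[i=1,j=2] 5==5 emit → i++,j++
[i=2,j=3] 12<18 → i++

i=3, j=3, emitted=[5]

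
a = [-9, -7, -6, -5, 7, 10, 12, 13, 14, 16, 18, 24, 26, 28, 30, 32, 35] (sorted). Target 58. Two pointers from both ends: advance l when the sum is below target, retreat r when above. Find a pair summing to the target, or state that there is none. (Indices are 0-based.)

(26, 32)

[0,16] -9+35=26 <58 → l++
[1,16] -7+35=28 <58 → l++
[2,16] -6+35=29 <58 → l++
[3,16] -5+35=30 <58 → l++
[4,16] 7+35=42 <58 → l++
[5,16] 10+35=45 <58 → l++
[6,16] 12+35=47 <58 → l++
[7,16] 13+35=48 <58 → l++
[8,16] 14+35=49 <58 → l++
[9,16] 16+35=51 <58 → l++
[10,16] 18+35=53 <58 → l++
[11,16] 24+35=59 >58 → r--
[11,15] 24+32=56 <58 → l++
[12,15] 26+32=58 → found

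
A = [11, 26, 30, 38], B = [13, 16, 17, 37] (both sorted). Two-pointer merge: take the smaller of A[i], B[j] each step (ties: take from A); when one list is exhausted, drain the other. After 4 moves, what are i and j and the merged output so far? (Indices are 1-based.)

i=1 j=1: A[i]=11<=B[j]=13 take 11, i++
i=2 j=1: A[i]=26>B[j]=13 take 13, j++
i=2 j=2: A[i]=26>B[j]=16 take 16, j++
i=2 j=3: A[i]=26>B[j]=17 take 17, j++

i=2, j=4, merged so far=[11, 13, 16, 17]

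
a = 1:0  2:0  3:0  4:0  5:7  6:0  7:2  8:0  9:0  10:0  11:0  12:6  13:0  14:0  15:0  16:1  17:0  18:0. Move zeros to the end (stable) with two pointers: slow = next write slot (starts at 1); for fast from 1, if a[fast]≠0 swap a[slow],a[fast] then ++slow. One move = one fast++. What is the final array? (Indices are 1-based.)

[7, 2, 6, 1, 0, 0, 0, 0, 0, 0, 0, 0, 0, 0, 0, 0, 0, 0]

(s=1,f=1) a[fast]=0 → fast++
(s=1,f=2) a[fast]=0 → fast++
(s=1,f=3) a[fast]=0 → fast++
(s=1,f=4) a[fast]=0 → fast++
(s=1,f=5) a[fast]=7≠0 swap→a[1]=7 → slow++,fast++
(s=2,f=6) a[fast]=0 → fast++
(s=2,f=7) a[fast]=2≠0 swap→a[2]=2 → slow++,fast++
(s=3,f=8) a[fast]=0 → fast++
(s=3,f=9) a[fast]=0 → fast++
(s=3,f=10) a[fast]=0 → fast++
(s=3,f=11) a[fast]=0 → fast++
(s=3,f=12) a[fast]=6≠0 swap→a[3]=6 → slow++,fast++
(s=4,f=13) a[fast]=0 → fast++
(s=4,f=14) a[fast]=0 → fast++
(s=4,f=15) a[fast]=0 → fast++
(s=4,f=16) a[fast]=1≠0 swap→a[4]=1 → slow++,fast++
(s=5,f=17) a[fast]=0 → fast++
(s=5,f=18) a[fast]=0 → fast++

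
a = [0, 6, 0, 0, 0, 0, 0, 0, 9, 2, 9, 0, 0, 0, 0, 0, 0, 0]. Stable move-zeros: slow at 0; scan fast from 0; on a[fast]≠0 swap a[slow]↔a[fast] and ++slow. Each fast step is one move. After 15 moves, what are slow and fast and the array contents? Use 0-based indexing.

slow=4, fast=15, a=[6, 9, 2, 9, 0, 0, 0, 0, 0, 0, 0, 0, 0, 0, 0, 0, 0, 0]

(s=0,f=0) a[fast]=0 → fast++
(s=0,f=1) a[fast]=6≠0 swap→a[0]=6 → slow++,fast++
(s=1,f=2) a[fast]=0 → fast++
(s=1,f=3) a[fast]=0 → fast++
(s=1,f=4) a[fast]=0 → fast++
(s=1,f=5) a[fast]=0 → fast++
(s=1,f=6) a[fast]=0 → fast++
(s=1,f=7) a[fast]=0 → fast++
(s=1,f=8) a[fast]=9≠0 swap→a[1]=9 → slow++,fast++
(s=2,f=9) a[fast]=2≠0 swap→a[2]=2 → slow++,fast++
(s=3,f=10) a[fast]=9≠0 swap→a[3]=9 → slow++,fast++
(s=4,f=11) a[fast]=0 → fast++
(s=4,f=12) a[fast]=0 → fast++
(s=4,f=13) a[fast]=0 → fast++
(s=4,f=14) a[fast]=0 → fast++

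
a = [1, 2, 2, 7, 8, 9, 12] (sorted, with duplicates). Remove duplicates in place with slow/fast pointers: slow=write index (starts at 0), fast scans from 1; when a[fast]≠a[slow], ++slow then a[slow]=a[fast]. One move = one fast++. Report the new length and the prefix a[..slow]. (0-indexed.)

slow=0 fast=1: a[fast]=2≠a[slow]=1 write a[1]=2, slow++,fast++
slow=1 fast=2: a[fast]=2=a[slow] dup, fast++
slow=1 fast=3: a[fast]=7≠a[slow]=2 write a[2]=7, slow++,fast++
slow=2 fast=4: a[fast]=8≠a[slow]=7 write a[3]=8, slow++,fast++
slow=3 fast=5: a[fast]=9≠a[slow]=8 write a[4]=9, slow++,fast++
slow=4 fast=6: a[fast]=12≠a[slow]=9 write a[5]=12, slow++,fast++

length 6; prefix = [1, 2, 7, 8, 9, 12]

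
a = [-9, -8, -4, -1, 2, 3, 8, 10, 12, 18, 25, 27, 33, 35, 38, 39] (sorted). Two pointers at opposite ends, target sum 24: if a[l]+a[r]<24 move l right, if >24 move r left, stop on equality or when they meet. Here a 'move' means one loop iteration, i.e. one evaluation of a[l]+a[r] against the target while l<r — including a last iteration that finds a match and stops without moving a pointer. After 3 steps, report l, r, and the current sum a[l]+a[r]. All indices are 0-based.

l=0 r=15: -9+39=30 >24, r--
l=0 r=14: -9+38=29 >24, r--
l=0 r=13: -9+35=26 >24, r--

l=0, r=12, sum=24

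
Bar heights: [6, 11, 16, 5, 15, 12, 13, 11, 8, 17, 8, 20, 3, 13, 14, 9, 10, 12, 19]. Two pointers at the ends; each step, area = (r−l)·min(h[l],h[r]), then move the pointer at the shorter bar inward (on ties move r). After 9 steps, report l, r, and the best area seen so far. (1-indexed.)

l=1 r=19: min(6,19)*18=108 best=108 *, l++
l=2 r=19: min(11,19)*17=187 best=187 *, l++
l=3 r=19: min(16,19)*16=256 best=256 *, l++
l=4 r=19: min(5,19)*15=75 best=256, l++
l=5 r=19: min(15,19)*14=210 best=256, l++
l=6 r=19: min(12,19)*13=156 best=256, l++
l=7 r=19: min(13,19)*12=156 best=256, l++
l=8 r=19: min(11,19)*11=121 best=256, l++
l=9 r=19: min(8,19)*10=80 best=256, l++

l=10, r=19, best area=256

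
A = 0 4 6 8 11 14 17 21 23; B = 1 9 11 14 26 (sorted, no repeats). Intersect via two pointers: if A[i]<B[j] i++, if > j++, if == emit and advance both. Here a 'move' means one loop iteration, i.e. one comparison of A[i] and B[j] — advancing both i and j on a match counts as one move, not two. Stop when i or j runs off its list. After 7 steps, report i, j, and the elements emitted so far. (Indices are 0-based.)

i=5, j=3, emitted=[11]

i=0 j=0: 0<1, i++
i=1 j=0: 4>1, j++
i=1 j=1: 4<9, i++
i=2 j=1: 6<9, i++
i=3 j=1: 8<9, i++
i=4 j=1: 11>9, j++
i=4 j=2: 11==11 emit, i++,j++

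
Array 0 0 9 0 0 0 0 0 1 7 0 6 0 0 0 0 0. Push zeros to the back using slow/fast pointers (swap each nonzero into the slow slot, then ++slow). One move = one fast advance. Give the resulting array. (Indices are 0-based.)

(s=0,f=0) a[fast]=0 → fast++
(s=0,f=1) a[fast]=0 → fast++
(s=0,f=2) a[fast]=9≠0 swap→a[0]=9 → slow++,fast++
(s=1,f=3) a[fast]=0 → fast++
(s=1,f=4) a[fast]=0 → fast++
(s=1,f=5) a[fast]=0 → fast++
(s=1,f=6) a[fast]=0 → fast++
(s=1,f=7) a[fast]=0 → fast++
(s=1,f=8) a[fast]=1≠0 swap→a[1]=1 → slow++,fast++
(s=2,f=9) a[fast]=7≠0 swap→a[2]=7 → slow++,fast++
(s=3,f=10) a[fast]=0 → fast++
(s=3,f=11) a[fast]=6≠0 swap→a[3]=6 → slow++,fast++
(s=4,f=12) a[fast]=0 → fast++
(s=4,f=13) a[fast]=0 → fast++
(s=4,f=14) a[fast]=0 → fast++
(s=4,f=15) a[fast]=0 → fast++
(s=4,f=16) a[fast]=0 → fast++

[9, 1, 7, 6, 0, 0, 0, 0, 0, 0, 0, 0, 0, 0, 0, 0, 0]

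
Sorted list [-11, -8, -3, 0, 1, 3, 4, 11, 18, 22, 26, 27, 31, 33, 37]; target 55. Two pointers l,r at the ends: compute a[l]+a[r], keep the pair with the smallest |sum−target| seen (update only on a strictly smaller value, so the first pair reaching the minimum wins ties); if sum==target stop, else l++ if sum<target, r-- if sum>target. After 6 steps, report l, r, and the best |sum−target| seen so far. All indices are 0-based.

[0,14] -11+37=26 d=29 * → l++
[1,14] -8+37=29 d=26 * → l++
[2,14] -3+37=34 d=21 * → l++
[3,14] 0+37=37 d=18 * → l++
[4,14] 1+37=38 d=17 * → l++
[5,14] 3+37=40 d=15 * → l++

l=6, r=14, best |Δ|=15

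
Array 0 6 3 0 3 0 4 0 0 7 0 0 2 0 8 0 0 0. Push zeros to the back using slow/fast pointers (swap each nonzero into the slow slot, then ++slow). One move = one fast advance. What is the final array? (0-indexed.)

[6, 3, 3, 4, 7, 2, 8, 0, 0, 0, 0, 0, 0, 0, 0, 0, 0, 0]

(s=0,f=0) a[fast]=0 → fast++
(s=0,f=1) a[fast]=6≠0 swap→a[0]=6 → slow++,fast++
(s=1,f=2) a[fast]=3≠0 swap→a[1]=3 → slow++,fast++
(s=2,f=3) a[fast]=0 → fast++
(s=2,f=4) a[fast]=3≠0 swap→a[2]=3 → slow++,fast++
(s=3,f=5) a[fast]=0 → fast++
(s=3,f=6) a[fast]=4≠0 swap→a[3]=4 → slow++,fast++
(s=4,f=7) a[fast]=0 → fast++
(s=4,f=8) a[fast]=0 → fast++
(s=4,f=9) a[fast]=7≠0 swap→a[4]=7 → slow++,fast++
(s=5,f=10) a[fast]=0 → fast++
(s=5,f=11) a[fast]=0 → fast++
(s=5,f=12) a[fast]=2≠0 swap→a[5]=2 → slow++,fast++
(s=6,f=13) a[fast]=0 → fast++
(s=6,f=14) a[fast]=8≠0 swap→a[6]=8 → slow++,fast++
(s=7,f=15) a[fast]=0 → fast++
(s=7,f=16) a[fast]=0 → fast++
(s=7,f=17) a[fast]=0 → fast++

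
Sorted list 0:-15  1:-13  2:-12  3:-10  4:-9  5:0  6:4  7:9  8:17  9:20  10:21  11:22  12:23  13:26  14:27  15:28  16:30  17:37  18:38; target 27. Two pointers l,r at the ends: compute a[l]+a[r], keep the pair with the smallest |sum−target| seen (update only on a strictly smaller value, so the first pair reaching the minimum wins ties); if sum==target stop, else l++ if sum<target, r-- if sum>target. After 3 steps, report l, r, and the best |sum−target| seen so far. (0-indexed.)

l=0 r=18: -15+38=23 d=4 *, l++
l=1 r=18: -13+38=25 d=2 *, l++
l=2 r=18: -12+38=26 d=1 *, l++

l=3, r=18, best |Δ|=1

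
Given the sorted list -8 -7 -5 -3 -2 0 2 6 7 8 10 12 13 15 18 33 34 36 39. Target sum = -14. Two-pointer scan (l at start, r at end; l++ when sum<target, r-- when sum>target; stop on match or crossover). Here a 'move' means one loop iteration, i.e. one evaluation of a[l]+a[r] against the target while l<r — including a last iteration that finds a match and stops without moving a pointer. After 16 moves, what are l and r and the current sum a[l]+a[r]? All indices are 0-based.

l=0 r=18: -8+39=31 >-14, r--
l=0 r=17: -8+36=28 >-14, r--
l=0 r=16: -8+34=26 >-14, r--
l=0 r=15: -8+33=25 >-14, r--
l=0 r=14: -8+18=10 >-14, r--
l=0 r=13: -8+15=7 >-14, r--
l=0 r=12: -8+13=5 >-14, r--
l=0 r=11: -8+12=4 >-14, r--
l=0 r=10: -8+10=2 >-14, r--
l=0 r=9: -8+8=0 >-14, r--
l=0 r=8: -8+7=-1 >-14, r--
l=0 r=7: -8+6=-2 >-14, r--
l=0 r=6: -8+2=-6 >-14, r--
l=0 r=5: -8+0=-8 >-14, r--
l=0 r=4: -8+-2=-10 >-14, r--
l=0 r=3: -8+-3=-11 >-14, r--

l=0, r=2, sum=-13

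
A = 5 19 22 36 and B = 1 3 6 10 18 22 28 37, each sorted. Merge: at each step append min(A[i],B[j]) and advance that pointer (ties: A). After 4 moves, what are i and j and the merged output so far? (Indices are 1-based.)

i=2, j=4, merged so far=[1, 3, 5, 6]

i=1 j=1: A[i]=5>B[j]=1 take 1, j++
i=1 j=2: A[i]=5>B[j]=3 take 3, j++
i=1 j=3: A[i]=5<=B[j]=6 take 5, i++
i=2 j=3: A[i]=19>B[j]=6 take 6, j++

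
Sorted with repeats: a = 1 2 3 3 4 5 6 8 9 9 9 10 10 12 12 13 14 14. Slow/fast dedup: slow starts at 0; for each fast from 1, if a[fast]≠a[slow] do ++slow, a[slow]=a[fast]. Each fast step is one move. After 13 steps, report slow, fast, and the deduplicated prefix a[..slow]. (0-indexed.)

slow=9, fast=14, prefix=[1, 2, 3, 4, 5, 6, 8, 9, 10, 12]

slow=0 fast=1: a[fast]=2≠a[slow]=1 write a[1]=2, slow++,fast++
slow=1 fast=2: a[fast]=3≠a[slow]=2 write a[2]=3, slow++,fast++
slow=2 fast=3: a[fast]=3=a[slow] dup, fast++
slow=2 fast=4: a[fast]=4≠a[slow]=3 write a[3]=4, slow++,fast++
slow=3 fast=5: a[fast]=5≠a[slow]=4 write a[4]=5, slow++,fast++
slow=4 fast=6: a[fast]=6≠a[slow]=5 write a[5]=6, slow++,fast++
slow=5 fast=7: a[fast]=8≠a[slow]=6 write a[6]=8, slow++,fast++
slow=6 fast=8: a[fast]=9≠a[slow]=8 write a[7]=9, slow++,fast++
slow=7 fast=9: a[fast]=9=a[slow] dup, fast++
slow=7 fast=10: a[fast]=9=a[slow] dup, fast++
slow=7 fast=11: a[fast]=10≠a[slow]=9 write a[8]=10, slow++,fast++
slow=8 fast=12: a[fast]=10=a[slow] dup, fast++
slow=8 fast=13: a[fast]=12≠a[slow]=10 write a[9]=12, slow++,fast++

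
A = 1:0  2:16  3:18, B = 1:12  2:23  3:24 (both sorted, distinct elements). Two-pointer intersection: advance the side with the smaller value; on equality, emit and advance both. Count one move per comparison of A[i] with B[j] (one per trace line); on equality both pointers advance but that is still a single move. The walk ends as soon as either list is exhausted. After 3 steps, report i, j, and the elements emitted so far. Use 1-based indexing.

[i=1,j=1] 0<12 → i++
[i=2,j=1] 16>12 → j++
[i=2,j=2] 16<23 → i++

i=3, j=2, emitted=[]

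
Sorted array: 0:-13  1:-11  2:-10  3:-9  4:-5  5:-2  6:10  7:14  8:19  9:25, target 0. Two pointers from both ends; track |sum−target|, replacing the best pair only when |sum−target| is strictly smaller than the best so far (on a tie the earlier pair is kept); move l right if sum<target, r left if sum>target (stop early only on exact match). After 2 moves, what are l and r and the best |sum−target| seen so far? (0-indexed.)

l=0 r=9: -13+25=12 d=12 *, r--
l=0 r=8: -13+19=6 d=6 *, r--

l=0, r=7, best |Δ|=6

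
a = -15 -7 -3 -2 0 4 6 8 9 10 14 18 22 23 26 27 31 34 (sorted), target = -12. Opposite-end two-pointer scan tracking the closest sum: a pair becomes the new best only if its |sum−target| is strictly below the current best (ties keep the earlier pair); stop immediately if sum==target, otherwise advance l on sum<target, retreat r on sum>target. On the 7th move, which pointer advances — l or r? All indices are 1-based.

l=1 r=18: -15+34=19 d=31 *, r--
l=1 r=17: -15+31=16 d=28 *, r--
l=1 r=16: -15+27=12 d=24 *, r--
l=1 r=15: -15+26=11 d=23 *, r--
l=1 r=14: -15+23=8 d=20 *, r--
l=1 r=13: -15+22=7 d=19 *, r--
l=1 r=12: -15+18=3 d=15 *, r--

r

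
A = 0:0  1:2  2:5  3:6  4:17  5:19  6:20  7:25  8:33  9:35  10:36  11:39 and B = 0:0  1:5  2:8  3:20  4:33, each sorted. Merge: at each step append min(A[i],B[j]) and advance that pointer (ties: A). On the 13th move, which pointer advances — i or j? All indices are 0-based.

i=0 j=0: A[i]=0<=B[j]=0 take 0, i++
i=1 j=0: A[i]=2>B[j]=0 take 0, j++
i=1 j=1: A[i]=2<=B[j]=5 take 2, i++
i=2 j=1: A[i]=5<=B[j]=5 take 5, i++
i=3 j=1: A[i]=6>B[j]=5 take 5, j++
i=3 j=2: A[i]=6<=B[j]=8 take 6, i++
i=4 j=2: A[i]=17>B[j]=8 take 8, j++
i=4 j=3: A[i]=17<=B[j]=20 take 17, i++
i=5 j=3: A[i]=19<=B[j]=20 take 19, i++
i=6 j=3: A[i]=20<=B[j]=20 take 20, i++
i=7 j=3: A[i]=25>B[j]=20 take 20, j++
i=7 j=4: A[i]=25<=B[j]=33 take 25, i++
i=8 j=4: A[i]=33<=B[j]=33 take 33, i++

i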